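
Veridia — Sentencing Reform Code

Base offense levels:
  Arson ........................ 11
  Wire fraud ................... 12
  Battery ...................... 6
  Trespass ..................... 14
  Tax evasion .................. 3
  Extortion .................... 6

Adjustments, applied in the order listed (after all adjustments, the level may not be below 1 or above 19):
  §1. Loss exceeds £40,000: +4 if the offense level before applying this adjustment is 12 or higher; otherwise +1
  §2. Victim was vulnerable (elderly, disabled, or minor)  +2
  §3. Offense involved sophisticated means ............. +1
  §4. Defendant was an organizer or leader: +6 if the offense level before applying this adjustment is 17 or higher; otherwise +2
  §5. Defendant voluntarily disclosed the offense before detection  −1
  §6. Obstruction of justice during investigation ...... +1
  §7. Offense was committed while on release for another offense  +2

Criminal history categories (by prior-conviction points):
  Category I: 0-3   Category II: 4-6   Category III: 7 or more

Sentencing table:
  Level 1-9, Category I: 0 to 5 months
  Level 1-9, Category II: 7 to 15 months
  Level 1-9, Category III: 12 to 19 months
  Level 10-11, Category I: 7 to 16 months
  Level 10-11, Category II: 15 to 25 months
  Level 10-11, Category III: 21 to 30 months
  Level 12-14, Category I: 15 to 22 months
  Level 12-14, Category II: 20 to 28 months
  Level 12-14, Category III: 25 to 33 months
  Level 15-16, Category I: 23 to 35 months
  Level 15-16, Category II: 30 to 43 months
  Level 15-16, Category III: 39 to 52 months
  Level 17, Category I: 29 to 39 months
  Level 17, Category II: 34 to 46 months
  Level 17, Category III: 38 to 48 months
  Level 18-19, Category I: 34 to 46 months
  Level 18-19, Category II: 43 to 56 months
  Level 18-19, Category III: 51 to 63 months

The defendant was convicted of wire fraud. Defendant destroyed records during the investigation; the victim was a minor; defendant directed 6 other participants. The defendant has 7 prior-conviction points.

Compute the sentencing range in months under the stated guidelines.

38-48 months

Base offense level for wire fraud: 12.
§2 applies: 12 + 2 = 14.
§3 does not apply.
§4 applies (level before this adjustment is 14 < 17, so +2): 14 + 2 = 16.
§6 applies: 16 + 1 = 17.
§7 does not apply.
Final offense level: 17.
Criminal history: 7 prior points → Category III (7+).
Level 17 falls in the 17 band.
Grid: Level 17 × Category III = 38-48 months.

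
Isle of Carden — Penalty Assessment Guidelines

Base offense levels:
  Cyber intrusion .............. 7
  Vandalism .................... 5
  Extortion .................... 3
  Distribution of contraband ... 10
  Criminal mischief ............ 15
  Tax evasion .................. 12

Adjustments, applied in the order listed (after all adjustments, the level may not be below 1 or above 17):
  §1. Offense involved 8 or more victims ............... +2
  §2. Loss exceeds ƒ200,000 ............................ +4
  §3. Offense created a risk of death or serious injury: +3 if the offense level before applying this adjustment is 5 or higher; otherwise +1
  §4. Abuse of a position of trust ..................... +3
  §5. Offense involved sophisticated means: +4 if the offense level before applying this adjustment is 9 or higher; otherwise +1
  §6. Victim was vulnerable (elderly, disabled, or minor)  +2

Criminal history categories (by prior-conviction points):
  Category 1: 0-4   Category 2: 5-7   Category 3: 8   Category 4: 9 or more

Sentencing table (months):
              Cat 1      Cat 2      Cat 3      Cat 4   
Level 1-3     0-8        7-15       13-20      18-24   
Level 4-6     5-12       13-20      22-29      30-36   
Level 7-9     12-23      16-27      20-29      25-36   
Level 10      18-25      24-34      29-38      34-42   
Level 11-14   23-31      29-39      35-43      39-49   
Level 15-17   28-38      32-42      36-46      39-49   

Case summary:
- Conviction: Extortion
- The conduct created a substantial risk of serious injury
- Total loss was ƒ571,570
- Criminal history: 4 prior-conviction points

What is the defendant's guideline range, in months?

18-25 months

Base offense level for extortion: 3.
§2 applies: 3 + 4 = 7.
§3 applies (level before this adjustment is 7 ≥ 5, so +3): 7 + 3 = 10.
§5 does not apply.
§6 does not apply.
Final offense level: 10.
Criminal history: 4 prior points → Category 1 (0-4).
Level 10 falls in the 10 band.
Grid: Level 10 × Category 1 = 18-25 months.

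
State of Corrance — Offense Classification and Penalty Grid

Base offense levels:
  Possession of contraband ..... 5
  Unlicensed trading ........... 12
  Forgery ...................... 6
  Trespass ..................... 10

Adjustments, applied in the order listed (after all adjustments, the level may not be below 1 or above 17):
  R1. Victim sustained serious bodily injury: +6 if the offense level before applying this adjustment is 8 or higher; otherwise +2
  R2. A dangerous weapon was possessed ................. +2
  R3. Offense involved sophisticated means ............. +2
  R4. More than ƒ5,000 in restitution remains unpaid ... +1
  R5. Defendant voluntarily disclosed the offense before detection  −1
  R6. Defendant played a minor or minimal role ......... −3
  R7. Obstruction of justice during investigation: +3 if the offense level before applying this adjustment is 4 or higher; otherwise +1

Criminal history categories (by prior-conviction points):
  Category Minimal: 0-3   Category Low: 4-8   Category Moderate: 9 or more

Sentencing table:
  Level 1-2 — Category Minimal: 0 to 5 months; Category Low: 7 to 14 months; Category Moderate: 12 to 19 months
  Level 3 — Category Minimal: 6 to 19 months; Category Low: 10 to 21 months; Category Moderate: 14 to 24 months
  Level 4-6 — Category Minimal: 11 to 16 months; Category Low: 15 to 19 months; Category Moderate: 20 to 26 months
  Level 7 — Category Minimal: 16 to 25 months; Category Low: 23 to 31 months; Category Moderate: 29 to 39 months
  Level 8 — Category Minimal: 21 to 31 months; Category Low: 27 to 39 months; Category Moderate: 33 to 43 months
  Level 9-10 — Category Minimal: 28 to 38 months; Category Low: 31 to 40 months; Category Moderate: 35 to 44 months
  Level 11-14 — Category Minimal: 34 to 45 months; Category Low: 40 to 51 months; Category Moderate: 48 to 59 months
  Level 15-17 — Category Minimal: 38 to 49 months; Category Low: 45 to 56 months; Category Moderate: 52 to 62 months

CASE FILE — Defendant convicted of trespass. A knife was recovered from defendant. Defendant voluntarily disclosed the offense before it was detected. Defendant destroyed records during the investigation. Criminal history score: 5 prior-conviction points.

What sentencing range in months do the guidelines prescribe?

Base offense level for trespass: 10.
R1 does not apply.
R2 applies: 10 + 2 = 12.
R5 applies: 12 − 1 = 11.
R7 applies (level before this adjustment is 11 ≥ 4, so +3): 11 + 3 = 14.
Final offense level: 14.
Criminal history: 5 prior points → Category Low (4-8).
Level 14 falls in the 11-14 band.
Grid: Level 11-14 × Category Low = 40-51 months.

40-51 months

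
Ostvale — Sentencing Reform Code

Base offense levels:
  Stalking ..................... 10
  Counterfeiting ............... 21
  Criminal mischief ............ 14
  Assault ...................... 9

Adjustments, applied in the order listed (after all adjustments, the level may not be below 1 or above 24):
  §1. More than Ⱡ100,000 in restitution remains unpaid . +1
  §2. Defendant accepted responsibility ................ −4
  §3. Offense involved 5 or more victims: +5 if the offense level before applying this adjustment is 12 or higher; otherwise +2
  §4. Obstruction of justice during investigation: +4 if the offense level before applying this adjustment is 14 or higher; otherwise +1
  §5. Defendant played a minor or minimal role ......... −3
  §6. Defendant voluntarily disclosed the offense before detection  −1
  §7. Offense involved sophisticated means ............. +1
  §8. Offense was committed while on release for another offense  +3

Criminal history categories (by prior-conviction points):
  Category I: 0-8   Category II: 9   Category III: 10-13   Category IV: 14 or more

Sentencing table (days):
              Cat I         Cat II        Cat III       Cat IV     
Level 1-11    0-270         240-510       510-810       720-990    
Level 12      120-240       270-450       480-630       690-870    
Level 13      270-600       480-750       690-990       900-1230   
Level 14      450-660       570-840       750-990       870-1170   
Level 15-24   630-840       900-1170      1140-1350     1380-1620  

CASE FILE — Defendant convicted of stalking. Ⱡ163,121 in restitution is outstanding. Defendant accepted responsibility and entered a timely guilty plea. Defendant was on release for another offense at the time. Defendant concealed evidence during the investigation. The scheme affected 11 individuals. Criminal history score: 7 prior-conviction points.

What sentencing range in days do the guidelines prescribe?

270-600 days

Base offense level for stalking: 10.
§1 applies: 10 + 1 = 11.
§2 applies: 11 − 4 = 7.
§3 applies (level before this adjustment is 7 < 12, so +2): 7 + 2 = 9.
§4 applies (level before this adjustment is 9 < 14, so +1): 9 + 1 = 10.
§5 does not apply.
§6 does not apply.
§7 does not apply.
§8 applies: 10 + 3 = 13.
Final offense level: 13.
Criminal history: 7 prior points → Category I (0-8).
Level 13 falls in the 13 band.
Grid: Level 13 × Category I = 270-600 days.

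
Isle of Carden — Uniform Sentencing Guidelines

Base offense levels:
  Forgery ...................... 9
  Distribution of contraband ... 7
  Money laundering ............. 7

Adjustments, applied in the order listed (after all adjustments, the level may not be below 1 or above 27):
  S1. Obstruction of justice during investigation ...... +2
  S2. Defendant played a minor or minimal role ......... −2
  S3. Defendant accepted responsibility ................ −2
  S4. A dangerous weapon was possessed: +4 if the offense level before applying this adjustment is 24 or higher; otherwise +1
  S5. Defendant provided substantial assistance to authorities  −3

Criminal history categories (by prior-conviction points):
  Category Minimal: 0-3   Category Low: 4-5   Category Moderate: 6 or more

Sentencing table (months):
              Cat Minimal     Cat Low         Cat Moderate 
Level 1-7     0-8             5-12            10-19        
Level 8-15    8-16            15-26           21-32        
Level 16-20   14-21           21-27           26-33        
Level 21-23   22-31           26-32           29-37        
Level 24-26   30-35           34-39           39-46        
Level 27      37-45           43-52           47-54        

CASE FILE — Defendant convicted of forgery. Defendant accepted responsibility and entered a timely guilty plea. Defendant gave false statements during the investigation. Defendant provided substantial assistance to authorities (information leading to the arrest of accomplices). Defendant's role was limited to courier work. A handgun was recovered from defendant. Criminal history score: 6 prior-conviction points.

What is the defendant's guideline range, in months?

10-19 months

Base offense level for forgery: 9.
S1 applies: 9 + 2 = 11.
S2 applies: 11 − 2 = 9.
S3 applies: 9 − 2 = 7.
S4 applies (level before this adjustment is 7 < 24, so +1): 7 + 1 = 8.
S5 applies: 8 − 3 = 5.
Final offense level: 5.
Criminal history: 6 prior points → Category Moderate (6+).
Level 5 falls in the 1-7 band.
Grid: Level 1-7 × Category Moderate = 10-19 months.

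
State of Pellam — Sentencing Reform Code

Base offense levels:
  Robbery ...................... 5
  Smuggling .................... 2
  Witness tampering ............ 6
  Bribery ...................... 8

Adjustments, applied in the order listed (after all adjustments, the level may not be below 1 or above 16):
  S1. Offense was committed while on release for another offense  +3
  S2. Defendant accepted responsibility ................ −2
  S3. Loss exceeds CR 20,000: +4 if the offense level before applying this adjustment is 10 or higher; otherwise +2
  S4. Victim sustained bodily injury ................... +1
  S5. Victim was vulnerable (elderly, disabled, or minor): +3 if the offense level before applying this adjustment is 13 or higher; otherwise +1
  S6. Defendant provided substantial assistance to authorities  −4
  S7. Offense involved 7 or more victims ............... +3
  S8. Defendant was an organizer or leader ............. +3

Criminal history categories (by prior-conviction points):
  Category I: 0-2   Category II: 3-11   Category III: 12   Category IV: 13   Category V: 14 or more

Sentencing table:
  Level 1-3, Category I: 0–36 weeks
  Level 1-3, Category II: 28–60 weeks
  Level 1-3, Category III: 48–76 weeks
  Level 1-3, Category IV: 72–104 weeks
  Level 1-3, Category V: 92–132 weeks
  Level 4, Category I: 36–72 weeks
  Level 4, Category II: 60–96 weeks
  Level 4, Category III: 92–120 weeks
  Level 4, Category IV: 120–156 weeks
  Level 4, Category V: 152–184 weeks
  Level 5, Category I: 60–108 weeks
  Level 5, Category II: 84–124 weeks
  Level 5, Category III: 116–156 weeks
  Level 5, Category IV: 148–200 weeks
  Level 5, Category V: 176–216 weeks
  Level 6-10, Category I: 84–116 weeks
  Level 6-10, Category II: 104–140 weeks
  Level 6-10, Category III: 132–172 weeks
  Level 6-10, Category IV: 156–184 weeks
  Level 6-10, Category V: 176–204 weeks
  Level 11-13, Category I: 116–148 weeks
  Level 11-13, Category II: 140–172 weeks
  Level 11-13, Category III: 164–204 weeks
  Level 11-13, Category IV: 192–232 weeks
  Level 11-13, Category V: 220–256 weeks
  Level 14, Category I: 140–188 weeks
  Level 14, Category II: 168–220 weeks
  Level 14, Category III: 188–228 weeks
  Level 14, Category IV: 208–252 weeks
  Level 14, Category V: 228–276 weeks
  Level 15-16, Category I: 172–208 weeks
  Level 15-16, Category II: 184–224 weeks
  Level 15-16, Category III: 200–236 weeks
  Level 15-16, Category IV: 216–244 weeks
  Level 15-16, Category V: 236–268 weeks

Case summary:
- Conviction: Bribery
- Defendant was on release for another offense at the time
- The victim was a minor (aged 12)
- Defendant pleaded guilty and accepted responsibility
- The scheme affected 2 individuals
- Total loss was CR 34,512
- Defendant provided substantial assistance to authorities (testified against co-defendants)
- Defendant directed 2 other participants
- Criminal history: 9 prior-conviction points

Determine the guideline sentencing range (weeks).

140-172 weeks

Base offense level for bribery: 8.
S1 applies: 8 + 3 = 11.
S2 applies: 11 − 2 = 9.
S3 applies (level before this adjustment is 9 < 10, so +2): 9 + 2 = 11.
S5 applies (level before this adjustment is 11 < 13, so +1): 11 + 1 = 12.
S6 applies: 12 − 4 = 8.
S7 does not apply.
S8 applies: 8 + 3 = 11.
Final offense level: 11.
Criminal history: 9 prior points → Category II (3-11).
Level 11 falls in the 11-13 band.
Grid: Level 11-13 × Category II = 140-172 weeks.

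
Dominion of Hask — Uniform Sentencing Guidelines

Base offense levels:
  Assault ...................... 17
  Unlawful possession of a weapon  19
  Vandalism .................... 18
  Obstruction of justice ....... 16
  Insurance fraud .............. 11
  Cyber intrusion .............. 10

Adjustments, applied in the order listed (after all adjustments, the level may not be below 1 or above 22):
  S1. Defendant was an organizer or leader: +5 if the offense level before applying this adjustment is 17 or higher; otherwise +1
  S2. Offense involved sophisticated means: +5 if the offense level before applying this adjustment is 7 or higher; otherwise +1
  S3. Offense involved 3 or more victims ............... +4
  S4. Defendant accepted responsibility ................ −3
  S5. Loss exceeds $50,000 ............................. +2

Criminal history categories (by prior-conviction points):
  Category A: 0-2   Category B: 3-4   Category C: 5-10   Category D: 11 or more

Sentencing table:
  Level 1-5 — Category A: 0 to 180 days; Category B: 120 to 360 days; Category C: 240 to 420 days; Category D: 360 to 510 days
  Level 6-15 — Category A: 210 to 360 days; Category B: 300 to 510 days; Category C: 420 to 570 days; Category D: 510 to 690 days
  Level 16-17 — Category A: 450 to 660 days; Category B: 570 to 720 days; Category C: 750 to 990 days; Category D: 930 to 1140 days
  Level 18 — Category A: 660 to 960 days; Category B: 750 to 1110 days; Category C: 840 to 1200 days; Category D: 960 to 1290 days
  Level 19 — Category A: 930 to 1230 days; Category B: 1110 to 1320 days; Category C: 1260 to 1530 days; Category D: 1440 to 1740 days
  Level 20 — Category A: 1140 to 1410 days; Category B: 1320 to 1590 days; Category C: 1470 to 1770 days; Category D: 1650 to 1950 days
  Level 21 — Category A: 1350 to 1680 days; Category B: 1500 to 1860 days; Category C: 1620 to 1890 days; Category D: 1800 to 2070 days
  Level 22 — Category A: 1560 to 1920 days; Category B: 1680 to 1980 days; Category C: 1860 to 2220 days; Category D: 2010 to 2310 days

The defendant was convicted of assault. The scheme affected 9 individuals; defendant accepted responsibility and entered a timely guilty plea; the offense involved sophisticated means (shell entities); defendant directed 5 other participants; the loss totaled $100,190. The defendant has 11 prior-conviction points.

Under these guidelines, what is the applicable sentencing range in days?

Base offense level for assault: 17.
S1 applies (level before this adjustment is 17 ≥ 17, so +5): 17 + 5 = 22.
S2 applies (level before this adjustment is 22 ≥ 7, so +5): 22 + 5 = 27.
S3 applies: 27 + 4 = 31.
S4 applies: 31 − 3 = 28.
S5 applies: 28 + 2 = 30.
Level 30 exceeds the maximum of 22; capped at 22.
Final offense level: 22.
Criminal history: 11 prior points → Category D (11+).
Level 22 falls in the 22 band.
Grid: Level 22 × Category D = 2010-2310 days.

2010-2310 days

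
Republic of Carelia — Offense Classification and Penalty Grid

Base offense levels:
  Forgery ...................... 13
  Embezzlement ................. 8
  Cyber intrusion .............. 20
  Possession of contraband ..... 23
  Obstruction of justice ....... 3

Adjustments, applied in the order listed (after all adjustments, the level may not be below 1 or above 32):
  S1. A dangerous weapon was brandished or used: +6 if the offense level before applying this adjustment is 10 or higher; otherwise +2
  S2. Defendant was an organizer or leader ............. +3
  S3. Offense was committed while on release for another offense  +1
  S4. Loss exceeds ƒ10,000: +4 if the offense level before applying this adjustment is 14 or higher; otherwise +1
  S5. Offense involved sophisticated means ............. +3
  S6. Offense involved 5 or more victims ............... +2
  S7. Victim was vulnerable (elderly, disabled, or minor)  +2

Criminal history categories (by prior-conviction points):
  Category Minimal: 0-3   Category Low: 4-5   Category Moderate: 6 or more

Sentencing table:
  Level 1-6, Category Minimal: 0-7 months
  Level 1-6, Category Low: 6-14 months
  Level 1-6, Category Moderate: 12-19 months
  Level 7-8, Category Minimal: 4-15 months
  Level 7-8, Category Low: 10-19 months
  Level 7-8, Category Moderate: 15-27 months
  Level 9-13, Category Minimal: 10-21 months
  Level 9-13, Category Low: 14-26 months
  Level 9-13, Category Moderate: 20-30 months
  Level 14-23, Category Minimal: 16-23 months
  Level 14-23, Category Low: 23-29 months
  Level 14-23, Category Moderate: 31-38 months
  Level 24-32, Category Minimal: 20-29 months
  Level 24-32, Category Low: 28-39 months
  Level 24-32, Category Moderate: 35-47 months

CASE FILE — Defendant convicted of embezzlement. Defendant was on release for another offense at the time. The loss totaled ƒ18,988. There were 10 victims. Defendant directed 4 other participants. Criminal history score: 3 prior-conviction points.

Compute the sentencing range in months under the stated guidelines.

Base offense level for embezzlement: 8.
S2 applies: 8 + 3 = 11.
S3 applies: 11 + 1 = 12.
S4 applies (level before this adjustment is 12 < 14, so +1): 12 + 1 = 13.
S6 applies: 13 + 2 = 15.
S7 does not apply.
Final offense level: 15.
Criminal history: 3 prior points → Category Minimal (0-3).
Level 15 falls in the 14-23 band.
Grid: Level 14-23 × Category Minimal = 16-23 months.

16-23 months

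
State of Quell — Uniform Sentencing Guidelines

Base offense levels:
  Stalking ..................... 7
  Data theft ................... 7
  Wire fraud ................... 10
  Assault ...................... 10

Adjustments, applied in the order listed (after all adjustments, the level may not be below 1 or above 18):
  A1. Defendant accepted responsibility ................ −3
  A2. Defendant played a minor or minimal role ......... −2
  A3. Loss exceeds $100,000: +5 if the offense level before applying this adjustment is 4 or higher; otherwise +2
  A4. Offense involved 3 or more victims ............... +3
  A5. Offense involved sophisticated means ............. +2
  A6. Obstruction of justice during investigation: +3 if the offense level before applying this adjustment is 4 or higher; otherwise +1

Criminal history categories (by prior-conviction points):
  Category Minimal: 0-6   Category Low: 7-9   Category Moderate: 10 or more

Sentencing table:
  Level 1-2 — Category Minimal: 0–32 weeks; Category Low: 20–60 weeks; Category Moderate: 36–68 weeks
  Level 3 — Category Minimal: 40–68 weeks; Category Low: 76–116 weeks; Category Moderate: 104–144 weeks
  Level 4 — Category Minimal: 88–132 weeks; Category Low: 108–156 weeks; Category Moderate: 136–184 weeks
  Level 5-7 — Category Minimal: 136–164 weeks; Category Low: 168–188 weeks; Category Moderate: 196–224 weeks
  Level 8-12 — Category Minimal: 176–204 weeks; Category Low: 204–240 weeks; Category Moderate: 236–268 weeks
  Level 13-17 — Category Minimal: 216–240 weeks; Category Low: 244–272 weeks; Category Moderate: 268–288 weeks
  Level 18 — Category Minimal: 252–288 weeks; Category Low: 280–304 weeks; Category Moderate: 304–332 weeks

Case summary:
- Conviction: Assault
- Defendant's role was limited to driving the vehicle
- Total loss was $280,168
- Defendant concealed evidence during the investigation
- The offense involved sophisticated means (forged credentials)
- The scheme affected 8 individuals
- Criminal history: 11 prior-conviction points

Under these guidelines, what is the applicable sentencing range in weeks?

Base offense level for assault: 10.
A2 applies: 10 − 2 = 8.
A3 applies (level before this adjustment is 8 ≥ 4, so +5): 8 + 5 = 13.
A4 applies: 13 + 3 = 16.
A5 applies: 16 + 2 = 18.
A6 applies (level before this adjustment is 18 ≥ 4, so +3): 18 + 3 = 21.
Level 21 exceeds the maximum of 18; capped at 18.
Final offense level: 18.
Criminal history: 11 prior points → Category Moderate (10+).
Level 18 falls in the 18 band.
Grid: Level 18 × Category Moderate = 304-332 weeks.

304-332 weeks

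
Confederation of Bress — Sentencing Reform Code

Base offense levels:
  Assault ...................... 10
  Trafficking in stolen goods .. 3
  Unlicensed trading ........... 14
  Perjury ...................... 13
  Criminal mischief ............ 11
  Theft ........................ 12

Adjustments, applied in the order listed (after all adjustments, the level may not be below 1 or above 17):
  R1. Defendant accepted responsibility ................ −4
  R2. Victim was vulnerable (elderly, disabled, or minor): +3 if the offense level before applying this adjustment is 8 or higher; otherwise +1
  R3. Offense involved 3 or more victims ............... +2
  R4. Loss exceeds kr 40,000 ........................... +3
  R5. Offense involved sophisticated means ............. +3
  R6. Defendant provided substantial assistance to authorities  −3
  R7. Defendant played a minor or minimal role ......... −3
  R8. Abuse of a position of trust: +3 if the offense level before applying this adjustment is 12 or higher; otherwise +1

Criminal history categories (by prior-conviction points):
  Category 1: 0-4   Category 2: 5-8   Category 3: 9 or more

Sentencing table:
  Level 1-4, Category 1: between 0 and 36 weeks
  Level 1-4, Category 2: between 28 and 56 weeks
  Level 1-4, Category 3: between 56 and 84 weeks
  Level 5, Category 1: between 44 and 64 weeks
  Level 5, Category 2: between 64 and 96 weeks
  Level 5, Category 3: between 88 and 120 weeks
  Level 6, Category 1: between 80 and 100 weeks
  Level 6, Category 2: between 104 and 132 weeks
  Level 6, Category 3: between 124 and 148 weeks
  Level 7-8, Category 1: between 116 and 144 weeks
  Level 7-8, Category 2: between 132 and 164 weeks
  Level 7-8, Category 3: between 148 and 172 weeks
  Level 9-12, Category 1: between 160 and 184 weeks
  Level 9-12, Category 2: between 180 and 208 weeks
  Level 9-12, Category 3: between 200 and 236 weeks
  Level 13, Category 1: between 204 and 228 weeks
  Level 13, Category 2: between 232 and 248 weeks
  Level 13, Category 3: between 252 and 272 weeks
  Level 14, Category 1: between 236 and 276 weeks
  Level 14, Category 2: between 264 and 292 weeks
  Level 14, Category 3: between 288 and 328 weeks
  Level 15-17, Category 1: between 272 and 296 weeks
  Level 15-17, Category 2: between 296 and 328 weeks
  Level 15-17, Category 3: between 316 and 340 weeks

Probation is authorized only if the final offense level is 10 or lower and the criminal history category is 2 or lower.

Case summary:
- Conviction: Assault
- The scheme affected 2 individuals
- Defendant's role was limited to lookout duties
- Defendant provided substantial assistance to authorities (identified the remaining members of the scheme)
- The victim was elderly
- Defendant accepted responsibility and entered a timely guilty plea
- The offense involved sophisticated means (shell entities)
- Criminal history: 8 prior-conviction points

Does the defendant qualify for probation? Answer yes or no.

Base offense level for assault: 10.
R1 applies: 10 − 4 = 6.
R2 applies (level before this adjustment is 6 < 8, so +1): 6 + 1 = 7.
R5 applies: 7 + 3 = 10.
R6 applies: 10 − 3 = 7.
R7 applies: 7 − 3 = 4.
R8 does not apply.
Final offense level: 4.
Criminal history: 8 prior points → Category 2 (5-8).
Level 4 falls in the 1-4 band.
Grid: Level 1-4 × Category 2 = 28-56 weeks.
Probation check: level 4 ≤ 10 and category 2 ≤ 2 → eligible.

Yes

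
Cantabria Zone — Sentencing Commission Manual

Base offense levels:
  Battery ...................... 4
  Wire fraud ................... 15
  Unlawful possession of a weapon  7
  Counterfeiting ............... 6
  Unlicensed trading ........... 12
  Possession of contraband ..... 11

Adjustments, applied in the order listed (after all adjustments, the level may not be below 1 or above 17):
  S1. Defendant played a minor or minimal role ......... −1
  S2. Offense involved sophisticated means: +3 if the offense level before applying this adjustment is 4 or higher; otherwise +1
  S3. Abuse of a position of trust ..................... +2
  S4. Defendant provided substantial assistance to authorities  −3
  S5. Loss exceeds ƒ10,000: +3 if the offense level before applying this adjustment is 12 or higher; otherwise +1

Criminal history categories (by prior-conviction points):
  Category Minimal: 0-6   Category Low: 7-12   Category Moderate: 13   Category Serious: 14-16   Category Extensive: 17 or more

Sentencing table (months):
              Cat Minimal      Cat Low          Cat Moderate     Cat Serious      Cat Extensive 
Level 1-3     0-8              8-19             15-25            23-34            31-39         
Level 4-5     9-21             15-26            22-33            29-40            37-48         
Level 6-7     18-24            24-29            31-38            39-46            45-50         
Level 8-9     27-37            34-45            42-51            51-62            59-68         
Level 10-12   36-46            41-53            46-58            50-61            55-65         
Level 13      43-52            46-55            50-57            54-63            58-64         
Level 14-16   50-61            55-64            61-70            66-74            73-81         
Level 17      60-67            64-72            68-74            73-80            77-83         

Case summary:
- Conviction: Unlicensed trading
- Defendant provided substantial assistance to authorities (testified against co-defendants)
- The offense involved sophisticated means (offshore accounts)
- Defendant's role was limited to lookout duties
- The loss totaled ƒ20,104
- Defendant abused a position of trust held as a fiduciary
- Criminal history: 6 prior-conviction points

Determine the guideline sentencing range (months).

50-61 months

Base offense level for unlicensed trading: 12.
S1 applies: 12 − 1 = 11.
S2 applies (level before this adjustment is 11 ≥ 4, so +3): 11 + 3 = 14.
S3 applies: 14 + 2 = 16.
S4 applies: 16 − 3 = 13.
S5 applies (level before this adjustment is 13 ≥ 12, so +3): 13 + 3 = 16.
Final offense level: 16.
Criminal history: 6 prior points → Category Minimal (0-6).
Level 16 falls in the 14-16 band.
Grid: Level 14-16 × Category Minimal = 50-61 months.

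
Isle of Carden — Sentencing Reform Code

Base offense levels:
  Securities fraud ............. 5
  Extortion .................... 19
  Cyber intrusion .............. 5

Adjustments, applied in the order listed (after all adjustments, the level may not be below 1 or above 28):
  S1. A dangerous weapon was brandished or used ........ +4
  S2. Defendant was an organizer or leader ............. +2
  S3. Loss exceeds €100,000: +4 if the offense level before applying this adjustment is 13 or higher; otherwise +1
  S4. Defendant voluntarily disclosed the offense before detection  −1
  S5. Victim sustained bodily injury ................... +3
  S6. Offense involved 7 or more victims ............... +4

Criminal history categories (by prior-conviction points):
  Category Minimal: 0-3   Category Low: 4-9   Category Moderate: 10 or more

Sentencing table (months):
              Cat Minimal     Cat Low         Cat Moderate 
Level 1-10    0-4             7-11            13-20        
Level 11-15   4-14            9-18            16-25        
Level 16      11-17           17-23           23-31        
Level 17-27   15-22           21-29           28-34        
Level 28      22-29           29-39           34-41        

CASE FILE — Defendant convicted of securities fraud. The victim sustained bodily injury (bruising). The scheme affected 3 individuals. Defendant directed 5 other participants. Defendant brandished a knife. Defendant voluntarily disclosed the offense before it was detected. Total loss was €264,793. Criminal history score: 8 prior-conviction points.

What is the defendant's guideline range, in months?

9-18 months

Base offense level for securities fraud: 5.
S1 applies: 5 + 4 = 9.
S2 applies: 9 + 2 = 11.
S3 applies (level before this adjustment is 11 < 13, so +1): 11 + 1 = 12.
S4 applies: 12 − 1 = 11.
S5 applies: 11 + 3 = 14.
Final offense level: 14.
Criminal history: 8 prior points → Category Low (4-9).
Level 14 falls in the 11-15 band.
Grid: Level 11-15 × Category Low = 9-18 months.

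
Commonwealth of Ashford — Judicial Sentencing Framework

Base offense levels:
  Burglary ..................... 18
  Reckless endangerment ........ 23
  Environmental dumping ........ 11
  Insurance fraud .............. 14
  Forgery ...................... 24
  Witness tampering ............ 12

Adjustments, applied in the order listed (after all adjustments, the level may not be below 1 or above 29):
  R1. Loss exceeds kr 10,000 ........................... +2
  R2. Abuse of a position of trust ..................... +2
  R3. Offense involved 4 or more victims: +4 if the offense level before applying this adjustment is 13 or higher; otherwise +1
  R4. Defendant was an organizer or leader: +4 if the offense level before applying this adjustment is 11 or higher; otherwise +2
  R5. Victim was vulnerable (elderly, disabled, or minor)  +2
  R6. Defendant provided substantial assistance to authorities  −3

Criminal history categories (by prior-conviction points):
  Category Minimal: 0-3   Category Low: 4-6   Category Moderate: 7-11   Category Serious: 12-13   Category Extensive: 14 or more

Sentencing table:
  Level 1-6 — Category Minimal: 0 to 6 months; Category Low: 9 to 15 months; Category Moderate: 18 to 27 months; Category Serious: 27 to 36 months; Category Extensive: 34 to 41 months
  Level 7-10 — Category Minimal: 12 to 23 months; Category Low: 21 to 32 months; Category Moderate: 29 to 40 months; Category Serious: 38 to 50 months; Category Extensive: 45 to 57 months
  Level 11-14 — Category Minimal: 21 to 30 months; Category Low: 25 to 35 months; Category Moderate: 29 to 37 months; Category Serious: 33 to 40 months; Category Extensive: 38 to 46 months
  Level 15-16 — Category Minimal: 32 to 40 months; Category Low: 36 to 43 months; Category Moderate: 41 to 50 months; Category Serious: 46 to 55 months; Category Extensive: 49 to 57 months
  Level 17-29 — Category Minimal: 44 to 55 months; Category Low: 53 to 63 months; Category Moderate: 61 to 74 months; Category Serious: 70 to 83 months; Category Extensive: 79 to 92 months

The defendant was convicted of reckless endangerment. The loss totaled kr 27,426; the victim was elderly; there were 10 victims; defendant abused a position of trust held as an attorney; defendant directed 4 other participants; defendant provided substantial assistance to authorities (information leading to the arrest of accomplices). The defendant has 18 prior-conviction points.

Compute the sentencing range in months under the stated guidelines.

Base offense level for reckless endangerment: 23.
R1 applies: 23 + 2 = 25.
R2 applies: 25 + 2 = 27.
R3 applies (level before this adjustment is 27 ≥ 13, so +4): 27 + 4 = 31.
R4 applies (level before this adjustment is 31 ≥ 11, so +4): 31 + 4 = 35.
R5 applies: 35 + 2 = 37.
R6 applies: 37 − 3 = 34.
Level 34 exceeds the maximum of 29; capped at 29.
Final offense level: 29.
Criminal history: 18 prior points → Category Extensive (14+).
Level 29 falls in the 17-29 band.
Grid: Level 17-29 × Category Extensive = 79-92 months.

79-92 months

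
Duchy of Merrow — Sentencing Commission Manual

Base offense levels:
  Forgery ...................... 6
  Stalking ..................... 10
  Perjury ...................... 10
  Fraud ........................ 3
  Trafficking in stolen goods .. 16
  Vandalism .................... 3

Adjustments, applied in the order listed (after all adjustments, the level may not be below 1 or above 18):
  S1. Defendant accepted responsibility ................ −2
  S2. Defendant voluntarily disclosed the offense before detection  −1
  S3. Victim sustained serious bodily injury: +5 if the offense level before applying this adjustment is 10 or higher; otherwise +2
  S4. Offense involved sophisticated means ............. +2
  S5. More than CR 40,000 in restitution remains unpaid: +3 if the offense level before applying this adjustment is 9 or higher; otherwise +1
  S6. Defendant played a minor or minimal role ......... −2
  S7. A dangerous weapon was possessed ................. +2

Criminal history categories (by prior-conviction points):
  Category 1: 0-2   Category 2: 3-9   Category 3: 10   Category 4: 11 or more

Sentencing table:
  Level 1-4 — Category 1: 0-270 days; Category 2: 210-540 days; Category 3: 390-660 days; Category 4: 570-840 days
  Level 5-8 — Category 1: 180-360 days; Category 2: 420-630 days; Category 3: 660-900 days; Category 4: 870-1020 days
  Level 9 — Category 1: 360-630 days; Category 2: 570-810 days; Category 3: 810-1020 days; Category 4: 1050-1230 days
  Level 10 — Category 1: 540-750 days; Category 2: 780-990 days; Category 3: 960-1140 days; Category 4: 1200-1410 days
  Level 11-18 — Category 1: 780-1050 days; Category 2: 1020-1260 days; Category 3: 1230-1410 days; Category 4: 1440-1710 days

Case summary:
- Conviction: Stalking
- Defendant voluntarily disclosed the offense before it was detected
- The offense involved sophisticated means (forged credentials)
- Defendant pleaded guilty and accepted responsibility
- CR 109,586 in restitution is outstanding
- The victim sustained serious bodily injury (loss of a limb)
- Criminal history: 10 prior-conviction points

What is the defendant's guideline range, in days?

Base offense level for stalking: 10.
S1 applies: 10 − 2 = 8.
S2 applies: 8 − 1 = 7.
S3 applies (level before this adjustment is 7 < 10, so +2): 7 + 2 = 9.
S4 applies: 9 + 2 = 11.
S5 applies (level before this adjustment is 11 ≥ 9, so +3): 11 + 3 = 14.
S6 does not apply.
Final offense level: 14.
Criminal history: 10 prior points → Category 3 (10).
Level 14 falls in the 11-18 band.
Grid: Level 11-18 × Category 3 = 1230-1410 days.

1230-1410 days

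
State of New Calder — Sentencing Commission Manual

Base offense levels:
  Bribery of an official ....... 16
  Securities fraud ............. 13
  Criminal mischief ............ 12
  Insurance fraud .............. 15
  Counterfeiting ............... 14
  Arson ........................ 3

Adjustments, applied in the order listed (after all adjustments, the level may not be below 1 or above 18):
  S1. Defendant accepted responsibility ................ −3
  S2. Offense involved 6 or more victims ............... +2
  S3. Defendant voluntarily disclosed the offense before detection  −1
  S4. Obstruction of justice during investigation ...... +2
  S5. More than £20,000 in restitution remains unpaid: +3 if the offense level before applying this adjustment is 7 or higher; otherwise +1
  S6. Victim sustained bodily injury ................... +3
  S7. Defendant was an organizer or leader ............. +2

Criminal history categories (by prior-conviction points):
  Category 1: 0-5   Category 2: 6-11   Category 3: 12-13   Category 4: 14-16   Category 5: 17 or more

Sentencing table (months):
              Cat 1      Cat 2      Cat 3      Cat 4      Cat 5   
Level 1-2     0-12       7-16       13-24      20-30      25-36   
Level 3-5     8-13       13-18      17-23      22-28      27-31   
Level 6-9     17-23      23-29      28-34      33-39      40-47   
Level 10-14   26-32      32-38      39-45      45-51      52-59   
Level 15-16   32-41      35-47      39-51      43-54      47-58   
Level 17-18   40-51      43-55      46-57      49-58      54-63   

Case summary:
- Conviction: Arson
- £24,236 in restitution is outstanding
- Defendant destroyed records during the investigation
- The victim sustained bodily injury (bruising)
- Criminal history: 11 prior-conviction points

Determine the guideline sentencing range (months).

23-29 months

Base offense level for arson: 3.
S2 does not apply.
S4 applies: 3 + 2 = 5.
S5 applies (level before this adjustment is 5 < 7, so +1): 5 + 1 = 6.
S6 applies: 6 + 3 = 9.
Final offense level: 9.
Criminal history: 11 prior points → Category 2 (6-11).
Level 9 falls in the 6-9 band.
Grid: Level 6-9 × Category 2 = 23-29 months.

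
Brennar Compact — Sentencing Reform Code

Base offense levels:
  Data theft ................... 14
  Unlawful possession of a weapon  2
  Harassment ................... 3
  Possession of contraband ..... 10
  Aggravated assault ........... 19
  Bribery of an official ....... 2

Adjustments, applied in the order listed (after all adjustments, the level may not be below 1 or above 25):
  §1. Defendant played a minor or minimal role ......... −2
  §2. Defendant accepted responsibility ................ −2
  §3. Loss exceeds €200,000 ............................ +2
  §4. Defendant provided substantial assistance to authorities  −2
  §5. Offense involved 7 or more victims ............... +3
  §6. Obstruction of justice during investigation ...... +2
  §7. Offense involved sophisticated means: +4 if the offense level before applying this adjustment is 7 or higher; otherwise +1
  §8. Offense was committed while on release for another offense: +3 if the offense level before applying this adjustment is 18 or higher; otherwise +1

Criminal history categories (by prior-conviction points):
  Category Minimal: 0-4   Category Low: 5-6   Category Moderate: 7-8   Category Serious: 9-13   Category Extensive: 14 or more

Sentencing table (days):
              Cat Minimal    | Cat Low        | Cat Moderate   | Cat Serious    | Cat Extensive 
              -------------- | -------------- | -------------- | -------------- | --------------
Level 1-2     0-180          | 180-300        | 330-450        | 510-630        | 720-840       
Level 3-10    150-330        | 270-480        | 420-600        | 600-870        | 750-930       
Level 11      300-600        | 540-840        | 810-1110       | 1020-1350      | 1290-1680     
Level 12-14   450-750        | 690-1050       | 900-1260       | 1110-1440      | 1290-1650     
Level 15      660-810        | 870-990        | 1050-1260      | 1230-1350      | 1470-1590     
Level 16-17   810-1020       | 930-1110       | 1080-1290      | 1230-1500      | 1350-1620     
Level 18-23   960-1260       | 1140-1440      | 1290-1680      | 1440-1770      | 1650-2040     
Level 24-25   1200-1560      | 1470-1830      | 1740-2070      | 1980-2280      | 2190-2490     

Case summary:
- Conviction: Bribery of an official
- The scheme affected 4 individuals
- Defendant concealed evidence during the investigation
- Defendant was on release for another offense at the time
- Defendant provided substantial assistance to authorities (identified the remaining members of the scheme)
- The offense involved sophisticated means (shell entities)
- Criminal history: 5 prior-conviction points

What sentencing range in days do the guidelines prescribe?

270-480 days

Base offense level for bribery of an official: 2.
§1 does not apply.
§2 does not apply.
§4 applies: 2 − 2 = 0.
§5 does not apply.
§6 applies: 0 + 2 = 2.
§7 applies (level before this adjustment is 2 < 7, so +1): 2 + 1 = 3.
§8 applies (level before this adjustment is 3 < 18, so +1): 3 + 1 = 4.
Final offense level: 4.
Criminal history: 5 prior points → Category Low (5-6).
Level 4 falls in the 3-10 band.
Grid: Level 3-10 × Category Low = 270-480 days.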